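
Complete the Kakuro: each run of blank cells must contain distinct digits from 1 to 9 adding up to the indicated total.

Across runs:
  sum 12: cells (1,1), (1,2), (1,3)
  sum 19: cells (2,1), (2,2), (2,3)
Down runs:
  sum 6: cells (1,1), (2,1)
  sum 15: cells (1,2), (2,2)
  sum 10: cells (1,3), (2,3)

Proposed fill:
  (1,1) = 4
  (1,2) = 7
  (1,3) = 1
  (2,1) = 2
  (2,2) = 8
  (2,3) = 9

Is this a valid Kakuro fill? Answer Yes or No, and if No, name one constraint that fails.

Yes

Across: 4+7+1=12; 2+8+9=19. Down: 4+2=6; 7+8=15; 1+9=10. No digit repeats within any run.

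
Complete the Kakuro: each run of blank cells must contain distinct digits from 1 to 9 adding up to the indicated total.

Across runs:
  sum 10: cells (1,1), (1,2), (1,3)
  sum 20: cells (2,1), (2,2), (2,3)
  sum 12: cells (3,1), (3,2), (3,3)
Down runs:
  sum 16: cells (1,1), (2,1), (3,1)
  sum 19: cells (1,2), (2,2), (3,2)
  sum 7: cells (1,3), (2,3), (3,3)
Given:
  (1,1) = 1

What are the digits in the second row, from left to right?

7 9 4

7 in 3 cells must be {1,2,4}.
Intersecting the 20 across with the 7 down forces (2,3) = 4.
(1,3) = 2: the only remaining digit allowed by both the 10 across and the 7 down.
(3,3) = 7 − 6 = 1 completes the 7 down.
(1,2) = 10 − 3 = 7 completes the 10 across.
(2,2) = 9: the only remaining digit allowed by both the 20 across and the 19 down.
(3,2) = 19 − 16 = 3 completes the 19 down.
(2,1) = 20 − 13 = 7 completes the 20 across.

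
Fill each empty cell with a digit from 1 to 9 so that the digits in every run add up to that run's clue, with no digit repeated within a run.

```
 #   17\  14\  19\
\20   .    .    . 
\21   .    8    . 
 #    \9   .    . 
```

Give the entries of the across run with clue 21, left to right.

17 in 2 cells must be {8,9}.
R2C1 = 9: the only remaining digit allowed by both the 21 across and the 17 down.
R2C3 = 21 − 17 = 4 completes the 21 across.
R1C1 = 17 − 9 = 8 completes the 17 down.
R1C2 = 5: the only remaining digit allowed by both the 20 across and the 14 down.
R1C3 = 20 − 13 = 7 completes the 20 across.
R3C2 = 14 − 13 = 1 completes the 14 down.
R3C3 = 9 − 1 = 8 completes the 9 across.

9 8 4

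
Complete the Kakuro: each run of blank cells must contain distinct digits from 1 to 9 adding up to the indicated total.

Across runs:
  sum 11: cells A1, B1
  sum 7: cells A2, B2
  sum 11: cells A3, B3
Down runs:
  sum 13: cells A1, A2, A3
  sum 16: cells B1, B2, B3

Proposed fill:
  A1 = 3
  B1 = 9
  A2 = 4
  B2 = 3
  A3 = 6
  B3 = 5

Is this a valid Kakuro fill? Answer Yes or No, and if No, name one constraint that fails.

No — the down run B1–B3 sums to 17, not 16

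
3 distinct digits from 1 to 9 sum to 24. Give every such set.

3 distinct digits from 1–9 sum between 6 and 24.
Only one set works: {7,8,9}.

{7,8,9}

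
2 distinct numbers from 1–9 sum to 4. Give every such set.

{1,3}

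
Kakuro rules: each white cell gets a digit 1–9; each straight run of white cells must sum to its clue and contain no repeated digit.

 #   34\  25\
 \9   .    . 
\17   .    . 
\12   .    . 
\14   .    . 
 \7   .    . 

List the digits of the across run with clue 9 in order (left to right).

7 2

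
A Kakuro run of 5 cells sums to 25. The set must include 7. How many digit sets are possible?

7

5 distinct digits from 1–9 sum between 15 and 35.
Keeping only sets containing 7.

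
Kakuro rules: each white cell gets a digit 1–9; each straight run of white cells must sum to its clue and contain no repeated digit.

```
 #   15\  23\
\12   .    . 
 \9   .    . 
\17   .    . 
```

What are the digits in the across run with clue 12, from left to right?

4 8

17 in 2 cells must be {8,9}; 23 in 3 cells must be {6,8,9}.
Nothing is forced directly, so branch on R1C2, whose candidates are 8 or 9. If R1C2 = 9: that forces R1C1 = 3, R3C1 = 8, after which R3C2 would have to be in {9} for the 17 across but in {6,8} for the 23 down — contradiction. So R1C2 = 8.
R1C1 = 12 − 8 = 4 completes the 12 across.
Given what's placed, R2C2 must be 6 to fit the 9 across and 23 down.
R3C2 = 23 − 14 = 9 completes the 23 down.
R2C1 = 9 − 6 = 3 completes the 9 across.
R3C1 = 17 − 9 = 8 completes the 17 across.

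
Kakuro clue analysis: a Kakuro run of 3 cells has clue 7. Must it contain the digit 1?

Yes

The only way to make 7 from 3 distinct digits is {1,2,4}, which contains 1.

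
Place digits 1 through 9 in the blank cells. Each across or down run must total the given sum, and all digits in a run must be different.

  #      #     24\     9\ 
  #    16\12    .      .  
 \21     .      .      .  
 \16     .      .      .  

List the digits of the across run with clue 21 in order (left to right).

9 7 5

16 in 2 cells must be {7,9}; 24 in 3 cells must be {7,8,9}.
Nothing is forced directly, so branch on R2C1, whose candidates are 7 or 9. If R2C1 = 7: that forces R3C1 = 9, after which R3C2 would have to be in {1,2,3,4,5,6} for the 16 across but in {7,8,9} for the 24 down — contradiction. So R2C1 = 9.
R3C1 = 16 − 9 = 7 completes the 16 down.
Given what's placed, R3C2 must be 8 to fit the 16 across and 24 down.
R3C3 = 16 − 15 = 1 completes the 16 across.
R2C2 = 7: the only remaining digit allowed by both the 21 across and the 24 down.
R2C3 = 21 − 16 = 5 completes the 21 across.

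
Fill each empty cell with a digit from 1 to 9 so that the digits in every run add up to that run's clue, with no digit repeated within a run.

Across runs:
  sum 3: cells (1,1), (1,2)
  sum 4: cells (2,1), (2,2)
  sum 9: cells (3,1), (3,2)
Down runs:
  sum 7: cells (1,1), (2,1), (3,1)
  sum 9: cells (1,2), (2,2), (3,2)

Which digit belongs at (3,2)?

5

3 in 2 cells must be {1,2}; 4 in 2 cells must be {1,3}; 7 in 3 cells must be {1,2,4}.
The 4 across and the 7 down share only 1, so (2,1) = 1.
(2,2) = 4 − 1 = 3 completes the 4 across.
Given what's placed, (1,1) must be 2 to fit the 3 across and 7 down.
(1,2) = 3 − 2 = 1 completes the 3 across.
(3,1) = 7 − 3 = 4 completes the 7 down.
(3,2) = 9 − 4 = 5 completes the 9 across.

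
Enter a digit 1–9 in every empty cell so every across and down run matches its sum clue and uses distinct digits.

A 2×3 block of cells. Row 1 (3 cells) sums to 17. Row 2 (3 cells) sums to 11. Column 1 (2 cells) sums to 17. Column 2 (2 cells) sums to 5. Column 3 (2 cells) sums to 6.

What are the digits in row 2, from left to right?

17 in 2 cells must be {8,9}.
The 11 across and the 17 down share only 8, so (2,1) = 8.
(1,1) = 17 − 8 = 9 completes the 17 down.
Nothing is forced directly, so branch on (2,2), whose candidates are 1 or 2. If (2,2) = 1: then (1,2) would have to be in {1,2,3,5,6,7} for the 17 across but in {4} for the 5 down — contradiction. So (2,2) = 2.
(1,2) = 5 − 2 = 3 completes the 5 down.
(1,3) = 17 − 12 = 5 completes the 17 across.
(2,3) = 11 − 10 = 1 completes the 11 across.

8, 2, 1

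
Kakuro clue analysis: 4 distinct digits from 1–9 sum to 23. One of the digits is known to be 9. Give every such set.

{1,5,8,9}; {1,6,7,9}; {2,4,8,9}; {2,5,7,9}; {3,4,7,9}; {3,5,6,9}

4 distinct digits from 1–9 sum between 10 and 30.
Keeping only sets containing 9.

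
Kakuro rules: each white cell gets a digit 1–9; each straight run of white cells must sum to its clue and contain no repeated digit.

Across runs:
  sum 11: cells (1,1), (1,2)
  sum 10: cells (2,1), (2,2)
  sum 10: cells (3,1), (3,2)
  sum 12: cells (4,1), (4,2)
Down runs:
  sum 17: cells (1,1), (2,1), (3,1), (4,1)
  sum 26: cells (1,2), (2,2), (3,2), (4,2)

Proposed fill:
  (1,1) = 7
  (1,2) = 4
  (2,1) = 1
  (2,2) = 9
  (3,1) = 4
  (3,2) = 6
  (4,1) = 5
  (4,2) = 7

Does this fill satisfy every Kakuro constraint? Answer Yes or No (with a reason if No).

Across: 7+4=11; 1+9=10; 4+6=10; 5+7=12. Down: 7+1+4+5=17; 4+9+6+7=26. No digit repeats within any run.

Yes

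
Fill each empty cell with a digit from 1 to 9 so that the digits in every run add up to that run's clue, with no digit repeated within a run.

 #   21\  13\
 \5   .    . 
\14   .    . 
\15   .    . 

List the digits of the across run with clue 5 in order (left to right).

4, 1

The 5 across and the 21 down share only 4, so R1C1 = 4.
R1C2 = 5 − 4 = 1 completes the 5 across.
Nothing is forced directly, so branch on R2C1, whose candidates are 8 or 9. If R2C1 = 8: then R2C2 would have to be in {6} for the 14 across but in {3,4,5,7,8,9} for the 13 down — contradiction. So R2C1 = 9.
R2C2 = 14 − 9 = 5 completes the 14 across.
R3C1 = 21 − 13 = 8 completes the 21 down.
R3C2 = 15 − 8 = 7 completes the 15 across.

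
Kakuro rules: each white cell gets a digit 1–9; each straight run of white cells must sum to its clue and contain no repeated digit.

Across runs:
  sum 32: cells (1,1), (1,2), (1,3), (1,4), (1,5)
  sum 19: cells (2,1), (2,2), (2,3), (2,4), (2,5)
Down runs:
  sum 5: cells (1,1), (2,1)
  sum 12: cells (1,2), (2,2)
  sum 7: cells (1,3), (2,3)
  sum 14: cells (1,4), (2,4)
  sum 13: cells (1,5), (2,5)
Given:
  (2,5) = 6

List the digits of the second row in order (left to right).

3, 4, 1, 5, 6

(1,5) = 13 − 6 = 7 completes the 13 down.
(2,4) = 5: the only remaining digit allowed by both the 19 across and the 14 down.
(1,4) = 14 − 5 = 9 completes the 14 down.
No cell is forced outright now. (2,2) can only be 3 or 4 (the digits allowed by both its 19 across and its 12 down). If (2,2) = 3: then (1,2) would have to be in {2,3,5,6,8} for the 32 across but in {9} for the 12 down — contradiction. So (2,2) = 4.
(1,2) = 12 − 4 = 8 completes the 12 down.
Nothing is forced directly, so branch on (2,1), whose candidates are 1 or 3. If (2,1) = 1: then (1,1) would have to be in {2,3,5,6} for the 32 across but in {4} for the 5 down — contradiction. So (2,1) = 3.
(1,1) = 5 − 3 = 2 completes the 5 down.
(1,3) = 32 − 26 = 6 completes the 32 across.
(2,3) = 19 − 18 = 1 completes the 19 across.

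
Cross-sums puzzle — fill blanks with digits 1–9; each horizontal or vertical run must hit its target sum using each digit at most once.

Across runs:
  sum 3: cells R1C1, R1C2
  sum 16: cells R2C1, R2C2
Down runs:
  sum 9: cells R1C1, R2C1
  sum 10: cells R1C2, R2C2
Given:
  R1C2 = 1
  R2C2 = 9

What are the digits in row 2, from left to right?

7, 9

3 in 2 cells must be {1,2}; 16 in 2 cells must be {7,9}.
R1C1 = 3 − 1 = 2 completes the 3 across.
R2C1 = 16 − 9 = 7 completes the 16 across.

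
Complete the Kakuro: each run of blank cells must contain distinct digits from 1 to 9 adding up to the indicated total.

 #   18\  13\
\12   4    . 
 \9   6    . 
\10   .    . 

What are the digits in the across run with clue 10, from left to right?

8 2

R1C2 = 12 − 4 = 8 completes the 12 across.
R2C2 = 9 − 6 = 3 completes the 9 across.
R3C1 = 18 − 10 = 8 completes the 18 down.
R3C2 = 10 − 8 = 2 completes the 10 across.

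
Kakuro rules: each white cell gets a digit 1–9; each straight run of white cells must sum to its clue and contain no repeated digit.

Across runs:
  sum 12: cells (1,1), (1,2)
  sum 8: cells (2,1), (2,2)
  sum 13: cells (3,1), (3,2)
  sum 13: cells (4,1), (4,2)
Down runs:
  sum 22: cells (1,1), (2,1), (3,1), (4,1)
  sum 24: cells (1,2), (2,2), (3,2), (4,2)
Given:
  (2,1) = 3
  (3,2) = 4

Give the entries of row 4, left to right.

6 7

(2,2) = 8 − 3 = 5 completes the 8 across.
(3,1) = 13 − 4 = 9 completes the 13 across.
Nothing is forced directly, so branch on (1,1), whose candidates are 4 or 8. If (1,1) = 8: then (1,2) would have to be in {4} for the 12 across but in {6,7,8,9} for the 24 down — contradiction. So (1,1) = 4.
(1,2) = 12 − 4 = 8 completes the 12 across.
(4,1) = 22 − 16 = 6 completes the 22 down.
(4,2) = 13 − 6 = 7 completes the 13 across.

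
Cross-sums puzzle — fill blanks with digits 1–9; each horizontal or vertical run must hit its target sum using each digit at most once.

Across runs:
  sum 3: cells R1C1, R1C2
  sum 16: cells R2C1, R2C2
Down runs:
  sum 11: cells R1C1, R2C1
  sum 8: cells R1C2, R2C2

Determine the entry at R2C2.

7

3 in 2 cells must be {1,2}; 16 in 2 cells must be {7,9}.
The 3 across and the 11 down share only 2, so R1C1 = 2.
R1C2 = 3 − 2 = 1 completes the 3 across.
R2C1 = 11 − 2 = 9 completes the 11 down.
R2C2 = 16 − 9 = 7 completes the 16 across.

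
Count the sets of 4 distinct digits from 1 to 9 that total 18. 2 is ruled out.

4 distinct digits from 1–9 sum between 10 and 30.
Dropping sets that contain 2.
Enumerating: {1,3,5,9}, {1,3,6,8}, {1,4,5,8}, {1,4,6,7}, {3,4,5,6}.

5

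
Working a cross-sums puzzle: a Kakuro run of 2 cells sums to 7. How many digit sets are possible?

3

2 distinct digits from 1–9 sum between 3 and 17.
Enumerating: {1,6}, {2,5}, {3,4}.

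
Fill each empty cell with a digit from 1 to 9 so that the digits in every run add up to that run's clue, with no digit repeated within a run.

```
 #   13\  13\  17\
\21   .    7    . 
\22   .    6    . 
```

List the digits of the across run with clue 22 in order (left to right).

7 6 9

17 in 2 cells must be {8,9}.
R2C3 = 9: the only remaining digit allowed by both the 22 across and the 17 down.
R1C3 = 17 − 9 = 8 completes the 17 down.
R2C1 = 22 − 15 = 7 completes the 22 across.
R1C1 = 21 − 15 = 6 completes the 21 across.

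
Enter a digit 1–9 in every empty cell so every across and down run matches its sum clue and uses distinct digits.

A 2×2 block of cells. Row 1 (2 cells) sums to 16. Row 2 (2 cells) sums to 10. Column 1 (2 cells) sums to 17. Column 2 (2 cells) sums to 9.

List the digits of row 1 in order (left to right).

16 in 2 cells must be {7,9}; 17 in 2 cells must be {8,9}.
The 16 across and the 17 down share only 9, so (1,1) = 9.
(1,2) = 16 − 9 = 7 completes the 16 across.
(2,1) = 17 − 9 = 8 completes the 17 down.
(2,2) = 10 − 8 = 2 completes the 10 across.

9, 7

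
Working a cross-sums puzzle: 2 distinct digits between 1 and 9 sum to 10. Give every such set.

{1,9}; {2,8}; {3,7}; {4,6}

2 distinct digits from 1–9 sum between 3 and 17.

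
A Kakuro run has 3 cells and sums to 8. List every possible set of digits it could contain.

3 distinct digits from 1–9 sum between 6 and 24.

{1,2,5}; {1,3,4}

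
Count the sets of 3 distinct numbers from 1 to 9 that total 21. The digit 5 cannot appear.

2

3 distinct digits from 1–9 sum between 6 and 24.
Dropping sets that contain 5.
Enumerating: {4,8,9}, {6,7,8}.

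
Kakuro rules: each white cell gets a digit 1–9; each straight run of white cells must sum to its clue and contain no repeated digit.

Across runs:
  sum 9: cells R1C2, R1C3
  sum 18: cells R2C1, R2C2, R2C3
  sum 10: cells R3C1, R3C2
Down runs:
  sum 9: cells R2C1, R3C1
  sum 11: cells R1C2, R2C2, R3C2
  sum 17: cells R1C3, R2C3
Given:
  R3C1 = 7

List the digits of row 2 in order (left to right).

2, 7, 9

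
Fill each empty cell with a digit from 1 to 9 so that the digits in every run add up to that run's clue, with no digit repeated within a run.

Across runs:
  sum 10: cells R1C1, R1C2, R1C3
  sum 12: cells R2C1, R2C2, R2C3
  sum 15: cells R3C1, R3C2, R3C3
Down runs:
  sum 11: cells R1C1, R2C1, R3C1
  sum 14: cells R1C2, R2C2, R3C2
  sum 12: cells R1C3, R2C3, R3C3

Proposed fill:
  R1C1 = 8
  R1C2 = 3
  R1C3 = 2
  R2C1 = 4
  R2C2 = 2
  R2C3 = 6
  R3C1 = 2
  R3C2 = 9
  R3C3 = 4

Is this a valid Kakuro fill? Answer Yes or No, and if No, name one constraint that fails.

No — the across run R1C1–R1C3 sums to 13, not 10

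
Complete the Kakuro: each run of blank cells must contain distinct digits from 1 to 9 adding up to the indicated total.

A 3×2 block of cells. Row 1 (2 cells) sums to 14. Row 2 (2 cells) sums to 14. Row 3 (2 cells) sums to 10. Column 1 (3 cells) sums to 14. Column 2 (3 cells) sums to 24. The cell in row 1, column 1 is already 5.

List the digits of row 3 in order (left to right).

3, 7

24 in 3 cells must be {7,8,9}.
(1,2) = 14 − 5 = 9 completes the 14 across.
Given what's placed, (2,2) must be 8 to fit the 14 across and 24 down.
(3,2) = 24 − 17 = 7 completes the 24 down.
(2,1) = 14 − 8 = 6 completes the 14 across.
(3,1) = 10 − 7 = 3 completes the 10 across.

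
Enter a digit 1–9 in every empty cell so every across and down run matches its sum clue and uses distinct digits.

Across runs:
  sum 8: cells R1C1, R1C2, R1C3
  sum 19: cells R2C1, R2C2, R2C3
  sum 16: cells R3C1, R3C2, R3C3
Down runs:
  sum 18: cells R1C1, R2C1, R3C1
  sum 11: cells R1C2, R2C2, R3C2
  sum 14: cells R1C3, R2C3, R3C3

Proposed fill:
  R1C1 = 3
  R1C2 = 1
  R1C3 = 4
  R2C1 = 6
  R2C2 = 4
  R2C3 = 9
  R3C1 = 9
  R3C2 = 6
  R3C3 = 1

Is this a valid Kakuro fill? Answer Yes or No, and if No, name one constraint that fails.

Yes

Across: 3+1+4=8; 6+4+9=19; 9+6+1=16. Down: 3+6+9=18; 1+4+6=11; 4+9+1=14. No digit repeats within any run.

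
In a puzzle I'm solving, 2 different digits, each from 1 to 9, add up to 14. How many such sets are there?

2 distinct digits from 1–9 sum between 3 and 17.
Enumerating: {5,9}, {6,8}.

2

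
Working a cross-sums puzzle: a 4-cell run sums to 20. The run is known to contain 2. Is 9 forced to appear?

No

Counterexample: {2,3,7,8} sums to 20 under that restriction without using 9.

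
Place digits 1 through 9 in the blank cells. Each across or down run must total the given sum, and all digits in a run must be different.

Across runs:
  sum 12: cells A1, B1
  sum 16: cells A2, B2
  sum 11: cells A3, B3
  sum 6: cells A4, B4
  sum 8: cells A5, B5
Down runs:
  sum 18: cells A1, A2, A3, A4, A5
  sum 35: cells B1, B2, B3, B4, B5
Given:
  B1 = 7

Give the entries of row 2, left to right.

7 9

16 in 2 cells must be {7,9}; 35 in 5 cells must be {5,6,7,8,9}.
A1 = 12 − 7 = 5 completes the 12 across.
A2 = 7: the only remaining digit allowed by both the 16 across and the 18 down.
B2 = 16 − 7 = 9 completes the 16 across.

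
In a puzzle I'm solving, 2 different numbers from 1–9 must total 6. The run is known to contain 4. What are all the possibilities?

{2,4}

2 distinct digits from 1–9 sum between 3 and 17.
Keeping only sets containing 4.
Only one set works: {2,4}.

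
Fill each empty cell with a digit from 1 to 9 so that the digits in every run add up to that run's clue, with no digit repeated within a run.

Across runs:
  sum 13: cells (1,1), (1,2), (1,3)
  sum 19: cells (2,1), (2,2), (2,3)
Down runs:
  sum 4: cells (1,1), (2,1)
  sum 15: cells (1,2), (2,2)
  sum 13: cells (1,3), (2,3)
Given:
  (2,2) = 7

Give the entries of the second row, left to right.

3 7 9

4 in 2 cells must be {1,3}.
(1,2) = 15 − 7 = 8 completes the 15 down.
(1,3) = 4: the only remaining digit allowed by both the 13 across and the 13 down.
(2,1) = 3: the only remaining digit allowed by both the 19 across and the 4 down.
(2,3) = 19 − 10 = 9 completes the 19 across.
(1,1) = 13 − 12 = 1 completes the 13 across.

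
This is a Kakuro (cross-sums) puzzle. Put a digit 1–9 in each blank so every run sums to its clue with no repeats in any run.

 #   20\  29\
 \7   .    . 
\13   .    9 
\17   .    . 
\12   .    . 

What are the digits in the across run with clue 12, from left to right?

5 7

17 in 2 cells must be {8,9}; 29 in 4 cells must be {5,7,8,9}.
R1C2 = 5: the only remaining digit allowed by both the 7 across and the 29 down.
R2C1 = 13 − 9 = 4 completes the 13 across.
Given what's placed, R3C2 must be 8 to fit the 17 across and 29 down.
R4C2 = 29 − 22 = 7 completes the 29 down.
R1C1 = 7 − 5 = 2 completes the 7 across.
R3C1 = 17 − 8 = 9 completes the 17 across.
R4C1 = 12 − 7 = 5 completes the 12 across.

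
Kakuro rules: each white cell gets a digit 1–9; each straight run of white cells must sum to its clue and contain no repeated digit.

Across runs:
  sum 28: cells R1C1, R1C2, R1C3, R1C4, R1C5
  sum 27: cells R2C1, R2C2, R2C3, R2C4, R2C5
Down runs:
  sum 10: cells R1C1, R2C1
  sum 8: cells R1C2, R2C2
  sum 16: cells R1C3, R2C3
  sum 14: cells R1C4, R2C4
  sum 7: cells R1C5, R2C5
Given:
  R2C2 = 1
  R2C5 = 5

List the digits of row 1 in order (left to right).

4 7 9 6 2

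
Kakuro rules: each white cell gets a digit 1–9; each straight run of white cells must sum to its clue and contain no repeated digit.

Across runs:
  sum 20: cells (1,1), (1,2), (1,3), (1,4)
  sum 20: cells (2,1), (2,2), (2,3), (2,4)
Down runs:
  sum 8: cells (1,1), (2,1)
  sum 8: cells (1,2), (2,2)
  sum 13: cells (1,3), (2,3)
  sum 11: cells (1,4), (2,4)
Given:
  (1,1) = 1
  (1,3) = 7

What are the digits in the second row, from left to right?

(1,2) = 3: the only remaining digit allowed by both the 20 across and the 8 down.
(1,4) = 20 − 11 = 9 completes the 20 across.
(2,1) = 8 − 1 = 7 completes the 8 down.
(2,2) = 8 − 3 = 5 completes the 8 down.
(2,3) = 13 − 7 = 6 completes the 13 down.
(2,4) = 20 − 18 = 2 completes the 20 across.

7 5 6 2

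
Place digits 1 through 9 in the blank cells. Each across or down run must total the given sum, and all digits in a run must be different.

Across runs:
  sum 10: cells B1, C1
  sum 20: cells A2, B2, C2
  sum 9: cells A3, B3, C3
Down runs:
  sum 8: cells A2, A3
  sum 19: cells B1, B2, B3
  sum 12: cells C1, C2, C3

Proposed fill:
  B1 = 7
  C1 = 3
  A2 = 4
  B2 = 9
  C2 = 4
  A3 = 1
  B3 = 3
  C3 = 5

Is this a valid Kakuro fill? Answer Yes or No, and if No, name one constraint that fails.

No — the across run A2–C2 sums to 17, not 20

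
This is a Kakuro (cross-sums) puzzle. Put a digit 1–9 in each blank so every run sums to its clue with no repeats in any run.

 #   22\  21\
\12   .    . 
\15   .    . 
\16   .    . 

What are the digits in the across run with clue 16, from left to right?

16 in 2 cells must be {7,9}.
Nothing is forced directly, so branch on R3C1, whose candidates are 7 or 9. If R3C1 = 7: that forces R1C1 = 9, after which R1C2 would have to be in {3} for the 12 across but in {4,5,6,7,8,9} for the 21 down — contradiction. So R3C1 = 9.
R3C2 = 16 − 9 = 7 completes the 16 across.
Nothing is forced directly, so branch on R1C1, whose candidates are 5 or 7 or 8. If R1C1 = 5: then R1C2 would have to be in {7} for the 12 across but in {5,6,8,9} for the 21 down — contradiction. If R1C1 = 8: then R1C2 would have to be in {4} for the 12 across but in {5,6,8,9} for the 21 down — contradiction. So R1C1 = 7.
R1C2 = 12 − 7 = 5 completes the 12 across.
R2C1 = 22 − 16 = 6 completes the 22 down.
R2C2 = 15 − 6 = 9 completes the 15 across.

9 7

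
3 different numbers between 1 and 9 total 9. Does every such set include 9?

Counterexample: {1,2,6} sums to 9 without using 9.

No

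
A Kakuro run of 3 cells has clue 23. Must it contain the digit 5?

No

The only way to make 23 from 3 distinct digits is {6,8,9}, which does not contain 5.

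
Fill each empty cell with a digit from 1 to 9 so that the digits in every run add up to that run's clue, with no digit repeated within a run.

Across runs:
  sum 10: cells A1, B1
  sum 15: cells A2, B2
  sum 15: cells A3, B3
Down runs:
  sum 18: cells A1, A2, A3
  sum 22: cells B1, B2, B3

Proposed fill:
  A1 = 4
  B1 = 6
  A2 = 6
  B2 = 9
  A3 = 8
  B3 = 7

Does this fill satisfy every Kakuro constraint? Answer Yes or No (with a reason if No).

Yes

Across: 4+6=10; 6+9=15; 8+7=15. Down: 4+6+8=18; 6+9+7=22. No digit repeats within any run.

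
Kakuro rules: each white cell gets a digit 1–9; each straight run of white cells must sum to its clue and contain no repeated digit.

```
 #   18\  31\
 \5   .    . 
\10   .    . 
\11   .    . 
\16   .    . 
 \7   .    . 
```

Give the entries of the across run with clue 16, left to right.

7 9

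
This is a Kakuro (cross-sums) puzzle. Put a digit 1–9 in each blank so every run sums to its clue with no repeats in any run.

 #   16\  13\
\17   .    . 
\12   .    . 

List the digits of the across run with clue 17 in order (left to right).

9 8

17 in 2 cells must be {8,9}; 16 in 2 cells must be {7,9}.
The 17 across and the 16 down share only 9, so R1C1 = 9.
R1C2 = 17 − 9 = 8 completes the 17 across.
R2C1 = 16 − 9 = 7 completes the 16 down.
R2C2 = 12 − 7 = 5 completes the 12 across.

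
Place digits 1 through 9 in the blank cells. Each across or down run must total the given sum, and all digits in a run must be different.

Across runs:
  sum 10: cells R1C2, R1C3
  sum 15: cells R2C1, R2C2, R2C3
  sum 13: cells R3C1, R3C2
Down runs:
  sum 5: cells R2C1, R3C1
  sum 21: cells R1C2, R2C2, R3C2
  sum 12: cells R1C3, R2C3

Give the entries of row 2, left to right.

1 5 9

The 13 across and the 5 down share only 4, so R3C1 = 4.
R3C2 = 13 − 4 = 9 completes the 13 across.
R2C1 = 5 − 4 = 1 completes the 5 down.
No cell is forced outright now. R2C2 can only be 5 or 8 (the digits allowed by both its 15 across and its 21 down). If R2C2 = 8: that forces R1C2 = 4, after which R1C3 would have to be in {6} for the 10 across but in {3,4,5,7,8,9} for the 12 down — contradiction. So R2C2 = 5.
R1C2 = 21 − 14 = 7 completes the 21 down.
R1C3 = 10 − 7 = 3 completes the 10 across.
R2C3 = 15 − 6 = 9 completes the 15 across.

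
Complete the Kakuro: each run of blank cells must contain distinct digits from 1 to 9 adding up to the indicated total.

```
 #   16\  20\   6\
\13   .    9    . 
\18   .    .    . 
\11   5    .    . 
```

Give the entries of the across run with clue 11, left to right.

6 in 3 cells must be {1,2,3}.
R1C1 = 3: the only remaining digit allowed by both the 13 across and the 16 down.
R1C3 = 13 − 12 = 1 completes the 13 across.
R2C1 = 16 − 8 = 8 completes the 16 down.
Given what's placed, R2C3 must be 3 to fit the 18 across and 6 down.
R3C2 = 4: the only remaining digit allowed by both the 11 across and the 20 down.
R3C3 = 11 − 9 = 2 completes the 11 across.
R2C2 = 18 − 11 = 7 completes the 18 across.

5 4 2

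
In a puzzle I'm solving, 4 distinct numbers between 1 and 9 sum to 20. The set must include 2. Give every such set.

{1,2,8,9}; {2,3,6,9}; {2,3,7,8}; {2,4,5,9}; {2,4,6,8}; {2,5,6,7}

4 distinct digits from 1–9 sum between 10 and 30.
Keeping only sets containing 2.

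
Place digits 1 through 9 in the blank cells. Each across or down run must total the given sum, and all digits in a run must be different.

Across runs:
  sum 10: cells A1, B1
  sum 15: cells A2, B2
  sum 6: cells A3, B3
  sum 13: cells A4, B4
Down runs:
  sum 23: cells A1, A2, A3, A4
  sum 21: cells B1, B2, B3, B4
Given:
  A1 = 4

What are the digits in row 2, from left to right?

6 9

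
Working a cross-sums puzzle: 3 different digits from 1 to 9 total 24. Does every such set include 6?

No

The only way to make 24 from 3 distinct digits is {7,8,9}, which does not contain 6.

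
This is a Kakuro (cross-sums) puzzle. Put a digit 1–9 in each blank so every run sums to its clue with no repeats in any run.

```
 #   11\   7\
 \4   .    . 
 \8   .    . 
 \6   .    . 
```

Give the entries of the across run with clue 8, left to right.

6 2

4 in 2 cells must be {1,3}; 7 in 3 cells must be {1,2,4}.
The 4 across and the 7 down share only 1, so R1C2 = 1.
Given what's placed, R2C2 must be 2 to fit the 8 across and 7 down.
R3C2 = 7 − 3 = 4 completes the 7 down.
R1C1 = 4 − 1 = 3 completes the 4 across.
R2C1 = 8 − 2 = 6 completes the 8 across.
R3C1 = 6 − 4 = 2 completes the 6 across.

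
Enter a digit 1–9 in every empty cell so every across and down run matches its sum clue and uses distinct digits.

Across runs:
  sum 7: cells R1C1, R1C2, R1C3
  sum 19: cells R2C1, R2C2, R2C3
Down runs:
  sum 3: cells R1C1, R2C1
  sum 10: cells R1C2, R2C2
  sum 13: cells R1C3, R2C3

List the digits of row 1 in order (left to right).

1, 2, 4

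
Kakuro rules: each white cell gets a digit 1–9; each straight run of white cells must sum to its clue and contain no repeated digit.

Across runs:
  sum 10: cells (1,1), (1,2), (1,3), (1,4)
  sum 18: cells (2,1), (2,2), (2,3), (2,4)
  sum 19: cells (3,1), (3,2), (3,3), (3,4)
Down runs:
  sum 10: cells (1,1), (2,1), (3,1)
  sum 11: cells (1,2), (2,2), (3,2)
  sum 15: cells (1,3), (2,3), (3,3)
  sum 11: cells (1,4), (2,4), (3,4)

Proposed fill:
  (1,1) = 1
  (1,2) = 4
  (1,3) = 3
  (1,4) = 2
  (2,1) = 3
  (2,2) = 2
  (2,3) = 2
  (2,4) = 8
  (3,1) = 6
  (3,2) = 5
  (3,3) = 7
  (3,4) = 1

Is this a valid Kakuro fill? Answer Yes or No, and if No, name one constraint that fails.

No — the down run (1,3)–(3,3) sums to 12, not 15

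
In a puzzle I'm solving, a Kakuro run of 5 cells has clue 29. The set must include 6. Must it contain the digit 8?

Counterexample: {2,5,6,7,9} sums to 29 under that restriction without using 8.

No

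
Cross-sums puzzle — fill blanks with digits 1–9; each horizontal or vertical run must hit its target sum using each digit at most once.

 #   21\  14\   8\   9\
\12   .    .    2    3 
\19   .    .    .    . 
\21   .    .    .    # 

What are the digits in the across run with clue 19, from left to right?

8, 4, 1, 6

Given what's placed, R1C1 must be 6 to fit the 12 across and 21 down.
R1C2 = 12 − 11 = 1 completes the 12 across.
R2C4 = 9 − 3 = 6 completes the 9 down.
R3C3 = 5: the only remaining digit allowed by both the 21 across and the 8 down.
R2C3 = 8 − 7 = 1 completes the 8 down.
R3C1 = 7: the only remaining digit allowed by both the 21 across and the 21 down.
R3C2 = 21 − 12 = 9 completes the 21 across.
R2C1 = 21 − 13 = 8 completes the 21 down.
R2C2 = 19 − 15 = 4 completes the 19 across.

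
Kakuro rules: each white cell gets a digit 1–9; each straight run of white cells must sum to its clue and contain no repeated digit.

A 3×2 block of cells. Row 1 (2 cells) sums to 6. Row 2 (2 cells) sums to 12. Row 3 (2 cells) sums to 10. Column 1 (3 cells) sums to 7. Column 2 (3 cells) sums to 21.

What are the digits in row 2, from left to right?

4 8

7 in 3 cells must be {1,2,4}.
The 12 across and the 7 down share only 4, so (2,1) = 4.
(2,2) = 12 − 4 = 8 completes the 12 across.
Given what's placed, (1,2) must be 4 to fit the 6 across and 21 down.
(3,2) = 21 − 12 = 9 completes the 21 down.
(1,1) = 6 − 4 = 2 completes the 6 across.
(3,1) = 10 − 9 = 1 completes the 10 across.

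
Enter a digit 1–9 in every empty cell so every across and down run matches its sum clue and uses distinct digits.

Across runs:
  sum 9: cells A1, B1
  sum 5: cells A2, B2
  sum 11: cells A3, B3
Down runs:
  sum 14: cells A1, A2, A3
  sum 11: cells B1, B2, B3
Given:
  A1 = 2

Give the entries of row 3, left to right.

8 3

B1 = 9 − 2 = 7 completes the 9 across.
Given what's placed, B3 must be 3 to fit the 11 across and 11 down.
B2 = 11 − 10 = 1 completes the 11 down.
A3 = 11 − 3 = 8 completes the 11 across.
A2 = 5 − 1 = 4 completes the 5 across.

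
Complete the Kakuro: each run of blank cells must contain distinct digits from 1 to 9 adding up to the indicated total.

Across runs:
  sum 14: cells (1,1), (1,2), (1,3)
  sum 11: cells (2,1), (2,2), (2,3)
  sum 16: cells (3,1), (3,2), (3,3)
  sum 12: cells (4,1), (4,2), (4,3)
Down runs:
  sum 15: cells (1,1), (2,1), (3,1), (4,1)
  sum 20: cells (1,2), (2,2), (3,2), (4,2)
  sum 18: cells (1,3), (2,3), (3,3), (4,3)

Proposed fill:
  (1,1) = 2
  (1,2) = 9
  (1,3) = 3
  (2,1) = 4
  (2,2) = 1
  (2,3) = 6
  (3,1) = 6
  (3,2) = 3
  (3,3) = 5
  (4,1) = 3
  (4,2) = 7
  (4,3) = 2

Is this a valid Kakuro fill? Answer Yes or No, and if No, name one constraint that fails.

No — the down run (1,3)–(4,3) sums to 16, not 18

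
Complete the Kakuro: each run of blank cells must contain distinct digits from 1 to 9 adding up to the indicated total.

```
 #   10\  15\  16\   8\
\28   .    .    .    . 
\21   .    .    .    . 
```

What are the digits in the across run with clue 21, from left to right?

2 9 7 3

16 in 2 cells must be {7,9}.
Nothing is forced directly, so branch on R1C3, whose candidates are 7 or 9. If R1C3 = 7: then R1C4 would have to be in {4,8,9} for the 28 across but in {1,2,3,5,6,7} for the 8 down — contradiction. So R1C3 = 9.
R2C3 = 16 − 9 = 7 completes the 16 down.
Nothing is forced directly, so branch on R1C2, whose candidates are 6 or 7 or 8. If R1C2 = 7: then R1C4 would have to be in {4,8} for the 28 across but in {1,2,3,5,6,7} for the 8 down — contradiction. If R1C2 = 8: then R2C2 would have to be in {1,2,3,4,5,6,8,9} for the 21 across but in {7} for the 15 down — contradiction. So R1C2 = 6.
R1C1 = 8: the only remaining digit allowed by both the 28 across and the 10 down.
R1C4 = 28 − 23 = 5 completes the 28 across.
R2C1 = 10 − 8 = 2 completes the 10 down.
R2C2 = 15 − 6 = 9 completes the 15 down.
R2C4 = 21 − 18 = 3 completes the 21 across.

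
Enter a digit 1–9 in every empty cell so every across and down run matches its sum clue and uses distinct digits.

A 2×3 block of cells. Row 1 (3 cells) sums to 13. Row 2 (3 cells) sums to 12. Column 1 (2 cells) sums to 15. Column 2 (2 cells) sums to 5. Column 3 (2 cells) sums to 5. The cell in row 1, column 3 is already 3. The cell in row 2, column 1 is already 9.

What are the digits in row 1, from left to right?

6 4 3

(1,1) = 15 − 9 = 6 completes the 15 down.
(1,2) = 13 − 9 = 4 completes the 13 across.
(2,2) = 5 − 4 = 1 completes the 5 down.
(2,3) = 12 − 10 = 2 completes the 12 across.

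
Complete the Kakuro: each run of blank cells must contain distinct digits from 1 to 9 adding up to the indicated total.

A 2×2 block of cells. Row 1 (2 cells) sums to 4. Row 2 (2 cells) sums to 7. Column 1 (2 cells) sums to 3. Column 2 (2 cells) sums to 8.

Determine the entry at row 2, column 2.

5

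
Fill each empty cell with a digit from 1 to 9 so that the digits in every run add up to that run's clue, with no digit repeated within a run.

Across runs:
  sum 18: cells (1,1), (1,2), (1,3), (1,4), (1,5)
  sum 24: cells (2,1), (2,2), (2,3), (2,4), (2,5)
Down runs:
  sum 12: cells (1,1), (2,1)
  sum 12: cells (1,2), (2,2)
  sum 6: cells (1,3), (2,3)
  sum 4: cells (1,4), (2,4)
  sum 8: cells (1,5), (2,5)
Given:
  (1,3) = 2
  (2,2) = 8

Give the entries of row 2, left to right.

7 8 4 3 2

4 in 2 cells must be {1,3}.
(1,2) = 12 − 8 = 4 completes the 12 down.
(2,3) = 6 − 2 = 4 completes the 6 down.
No cell is forced outright now. (1,4) can only be 1 or 3 (the digits allowed by both its 18 across and its 4 down). If (1,4) = 3: that forces (1,1) = 8, (1,5) = 1, after which (2,1) would have to be in {1,2,3,5,6,7,9} for the 24 across but in {4} for the 12 down — contradiction. So (1,4) = 1.
(2,4) = 4 − 1 = 3 completes the 4 down.
Given what's placed, (2,1) must be 7 to fit the 24 across and 12 down.
(2,5) = 24 − 22 = 2 completes the 24 across.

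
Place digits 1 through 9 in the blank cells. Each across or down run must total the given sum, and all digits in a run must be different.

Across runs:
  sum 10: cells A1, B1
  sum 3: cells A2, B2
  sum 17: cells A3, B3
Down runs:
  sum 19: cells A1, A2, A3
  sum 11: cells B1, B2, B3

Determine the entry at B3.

3 in 2 cells must be {1,2}; 17 in 2 cells must be {8,9}.
The 3 across and the 19 down share only 2, so A2 = 2.
B2 = 3 − 2 = 1 completes the 3 across.
Given what's placed, B3 must be 8 to fit the 17 across and 11 down.
B1 = 11 − 9 = 2 completes the 11 down.
A3 = 17 − 8 = 9 completes the 17 across.
A1 = 10 − 2 = 8 completes the 10 across.

8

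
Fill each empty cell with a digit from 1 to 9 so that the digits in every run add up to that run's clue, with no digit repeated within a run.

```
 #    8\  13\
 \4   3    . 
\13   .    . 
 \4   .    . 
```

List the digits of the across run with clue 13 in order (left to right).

4 9

4 in 2 cells must be {1,3}.
R1C2 = 4 − 3 = 1 completes the 4 across.
R2C1 = 4: the only remaining digit allowed by both the 13 across and the 8 down.
R2C2 = 13 − 4 = 9 completes the 13 across.
R3C1 = 8 − 7 = 1 completes the 8 down.
R3C2 = 4 − 1 = 3 completes the 4 across.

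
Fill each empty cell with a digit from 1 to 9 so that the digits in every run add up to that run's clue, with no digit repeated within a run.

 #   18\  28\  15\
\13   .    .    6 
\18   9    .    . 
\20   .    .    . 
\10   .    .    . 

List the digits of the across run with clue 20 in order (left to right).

Nothing is forced directly, so branch on R1C2, whose candidates are 4 or 5. If R1C2 = 4: that forces R1C1 = 3, R4C2 = 7, R2C2 = 8, R2C3 = 1, R3C2 = 9, after which R4C3 would have to be in {1,2} for the 10 across but in {3,5} for the 15 down — contradiction. So R1C2 = 5.
R1C1 = 13 − 11 = 2 completes the 13 across.
Given what's placed, R4C2 must be 6 to fit the 10 across and 28 down.
Given what's placed, R2C2 must be 8 to fit the 18 across and 28 down.
R2C3 = 18 − 17 = 1 completes the 18 across.
R3C2 = 28 − 19 = 9 completes the 28 down.
Given what's placed, R4C3 must be 3 to fit the 10 across and 15 down.
R3C3 = 15 − 10 = 5 completes the 15 down.
R4C1 = 10 − 9 = 1 completes the 10 across.
R3C1 = 20 − 14 = 6 completes the 20 across.

6, 9, 5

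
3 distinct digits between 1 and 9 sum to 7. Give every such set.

{1,2,4}

3 distinct digits from 1–9 sum between 6 and 24.
Only one set works: {1,2,4}.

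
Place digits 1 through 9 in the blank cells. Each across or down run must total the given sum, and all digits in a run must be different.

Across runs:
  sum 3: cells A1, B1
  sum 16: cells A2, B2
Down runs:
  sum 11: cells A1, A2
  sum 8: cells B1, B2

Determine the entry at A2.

9

3 in 2 cells must be {1,2}; 16 in 2 cells must be {7,9}.
The 3 across and the 11 down share only 2, so A1 = 2.
B1 = 3 − 2 = 1 completes the 3 across.
A2 = 11 − 2 = 9 completes the 11 down.
B2 = 16 − 9 = 7 completes the 16 across.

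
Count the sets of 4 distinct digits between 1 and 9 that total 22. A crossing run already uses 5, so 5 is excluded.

4 distinct digits from 1–9 sum between 10 and 30.
Dropping sets that contain 5.
Enumerating: {1,4,8,9}, {1,6,7,8}, {2,3,8,9}, {2,4,7,9}, {3,4,6,9}, {3,4,7,8}.

6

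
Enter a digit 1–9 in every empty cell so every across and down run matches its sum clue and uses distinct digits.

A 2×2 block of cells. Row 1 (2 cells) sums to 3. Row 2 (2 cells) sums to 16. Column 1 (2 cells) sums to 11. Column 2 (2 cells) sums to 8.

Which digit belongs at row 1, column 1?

3 in 2 cells must be {1,2}; 16 in 2 cells must be {7,9}.
The 3 across and the 11 down share only 2, so (1,1) = 2.
(1,2) = 3 − 2 = 1 completes the 3 across.
(2,1) = 11 − 2 = 9 completes the 11 down.
(2,2) = 16 − 9 = 7 completes the 16 across.

2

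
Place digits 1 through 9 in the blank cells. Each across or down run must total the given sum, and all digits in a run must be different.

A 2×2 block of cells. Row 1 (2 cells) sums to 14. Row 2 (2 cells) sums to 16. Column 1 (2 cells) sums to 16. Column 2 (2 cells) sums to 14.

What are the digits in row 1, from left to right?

9 5

16 in 2 cells must be {7,9}.
The 14 across and the 16 down share only 9, so (1,1) = 9.
(1,2) = 14 − 9 = 5 completes the 14 across.
(2,1) = 16 − 9 = 7 completes the 16 down.
(2,2) = 16 − 7 = 9 completes the 16 across.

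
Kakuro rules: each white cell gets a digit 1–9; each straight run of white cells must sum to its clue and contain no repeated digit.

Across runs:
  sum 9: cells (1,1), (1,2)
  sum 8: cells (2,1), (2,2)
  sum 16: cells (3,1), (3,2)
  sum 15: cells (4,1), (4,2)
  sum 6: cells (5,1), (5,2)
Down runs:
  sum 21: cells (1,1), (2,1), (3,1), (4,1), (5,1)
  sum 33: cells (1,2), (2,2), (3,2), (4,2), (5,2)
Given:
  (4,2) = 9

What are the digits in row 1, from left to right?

16 in 2 cells must be {7,9}.
Given what's placed, (3,2) must be 7 to fit the 16 across and 33 down.
(4,1) = 15 − 9 = 6 completes the 15 across.
(3,1) = 16 − 7 = 9 completes the 16 across.
Nothing is forced directly, so branch on (5,2), whose candidates are 4 or 5. If (5,2) = 5: then (2,2) would have to be in {1,2,3,5,6,7} for the 8 across but in {4,8} for the 33 down — contradiction. So (5,2) = 4.
Given what's placed, (2,2) must be 5 to fit the 8 across and 33 down.
(5,1) = 6 − 4 = 2 completes the 6 across.
(1,2) = 33 − 25 = 8 completes the 33 down.
(2,1) = 8 − 5 = 3 completes the 8 across.
(1,1) = 9 − 8 = 1 completes the 9 across.

1, 8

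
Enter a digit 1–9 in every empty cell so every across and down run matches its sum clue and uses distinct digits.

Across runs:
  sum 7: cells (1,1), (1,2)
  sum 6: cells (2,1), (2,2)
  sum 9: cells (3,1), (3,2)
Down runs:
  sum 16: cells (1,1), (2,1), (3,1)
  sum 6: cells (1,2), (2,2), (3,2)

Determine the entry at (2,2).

6 in 3 cells must be {1,2,3}.
Nothing is forced directly, so branch on (1,2), whose candidates are 1 or 2 or 3. If (1,2) = 1: that forces (1,1) = 6, (2,2) = 2, (3,2) = 3, after which (2,1) would have to be in {4} for the 6 across but in {1,2,3,7,8,9} for the 16 down — contradiction. If (1,2) = 2: that forces (1,1) = 5, (2,2) = 1, (3,2) = 3, after which (2,1) would have to be in {5} for the 6 across but in {2,3,4,7,8,9} for the 16 down — contradiction. So (1,2) = 3.
(1,1) = 7 − 3 = 4 completes the 7 across.
Given what's placed, (2,1) must be 5 to fit the 6 across and 16 down.
(2,2) = 6 − 5 = 1 completes the 6 across.
(3,1) = 16 − 9 = 7 completes the 16 down.
(3,2) = 9 − 7 = 2 completes the 9 across.

1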